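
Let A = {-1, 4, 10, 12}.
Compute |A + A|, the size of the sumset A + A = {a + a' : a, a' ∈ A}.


A + A = {a + a' : a, a' ∈ A}; |A| = 4.
General bounds: 2|A| - 1 ≤ |A + A| ≤ |A|(|A|+1)/2, i.e. 7 ≤ |A + A| ≤ 10.
Lower bound 2|A|-1 is attained iff A is an arithmetic progression.
Enumerate sums a + a' for a ≤ a' (symmetric, so this suffices):
a = -1: -1+-1=-2, -1+4=3, -1+10=9, -1+12=11
a = 4: 4+4=8, 4+10=14, 4+12=16
a = 10: 10+10=20, 10+12=22
a = 12: 12+12=24
Distinct sums: {-2, 3, 8, 9, 11, 14, 16, 20, 22, 24}
|A + A| = 10

|A + A| = 10


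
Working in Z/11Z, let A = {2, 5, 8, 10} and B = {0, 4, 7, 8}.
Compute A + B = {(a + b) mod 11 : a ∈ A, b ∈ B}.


Work in Z/11Z: reduce every sum a + b modulo 11.
Enumerate all 16 pairs:
a = 2: 2+0=2, 2+4=6, 2+7=9, 2+8=10
a = 5: 5+0=5, 5+4=9, 5+7=1, 5+8=2
a = 8: 8+0=8, 8+4=1, 8+7=4, 8+8=5
a = 10: 10+0=10, 10+4=3, 10+7=6, 10+8=7
Distinct residues collected: {1, 2, 3, 4, 5, 6, 7, 8, 9, 10}
|A + B| = 10 (out of 11 total residues).

A + B = {1, 2, 3, 4, 5, 6, 7, 8, 9, 10}


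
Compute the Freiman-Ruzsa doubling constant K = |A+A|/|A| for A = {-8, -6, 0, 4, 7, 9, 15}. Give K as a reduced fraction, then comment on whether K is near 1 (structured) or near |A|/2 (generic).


|A| = 7.
Compute A + A by enumerating all 49 pairs.
A + A = {-16, -14, -12, -8, -6, -4, -2, -1, 0, 1, 3, 4, 7, 8, 9, 11, 13, 14, 15, 16, 18, 19, 22, 24, 30}, so |A + A| = 25.
K = |A + A| / |A| = 25/7 (already in lowest terms) ≈ 3.5714.
Reference: AP of size 7 gives K = 13/7 ≈ 1.8571; a fully generic set of size 7 gives K ≈ 4.0000.

|A| = 7, |A + A| = 25, K = 25/7.


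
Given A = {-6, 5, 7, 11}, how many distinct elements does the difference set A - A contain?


A - A = {a - a' : a, a' ∈ A}; |A| = 4.
Bounds: 2|A|-1 ≤ |A - A| ≤ |A|² - |A| + 1, i.e. 7 ≤ |A - A| ≤ 13.
Note: 0 ∈ A - A always (from a - a). The set is symmetric: if d ∈ A - A then -d ∈ A - A.
Enumerate nonzero differences d = a - a' with a > a' (then include -d):
Positive differences: {2, 4, 6, 11, 13, 17}
Full difference set: {0} ∪ (positive diffs) ∪ (negative diffs).
|A - A| = 1 + 2·6 = 13 (matches direct enumeration: 13).

|A - A| = 13


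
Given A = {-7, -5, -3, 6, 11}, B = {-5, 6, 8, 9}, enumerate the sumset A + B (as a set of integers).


A + B = {a + b : a ∈ A, b ∈ B}.
Enumerate all |A|·|B| = 5·4 = 20 pairs (a, b) and collect distinct sums.
a = -7: -7+-5=-12, -7+6=-1, -7+8=1, -7+9=2
a = -5: -5+-5=-10, -5+6=1, -5+8=3, -5+9=4
a = -3: -3+-5=-8, -3+6=3, -3+8=5, -3+9=6
a = 6: 6+-5=1, 6+6=12, 6+8=14, 6+9=15
a = 11: 11+-5=6, 11+6=17, 11+8=19, 11+9=20
Collecting distinct sums: A + B = {-12, -10, -8, -1, 1, 2, 3, 4, 5, 6, 12, 14, 15, 17, 19, 20}
|A + B| = 16

A + B = {-12, -10, -8, -1, 1, 2, 3, 4, 5, 6, 12, 14, 15, 17, 19, 20}


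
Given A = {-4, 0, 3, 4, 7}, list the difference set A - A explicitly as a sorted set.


A - A = {a - a' : a, a' ∈ A}.
Compute a - a' for each ordered pair (a, a'):
a = -4: -4--4=0, -4-0=-4, -4-3=-7, -4-4=-8, -4-7=-11
a = 0: 0--4=4, 0-0=0, 0-3=-3, 0-4=-4, 0-7=-7
a = 3: 3--4=7, 3-0=3, 3-3=0, 3-4=-1, 3-7=-4
a = 4: 4--4=8, 4-0=4, 4-3=1, 4-4=0, 4-7=-3
a = 7: 7--4=11, 7-0=7, 7-3=4, 7-4=3, 7-7=0
Collecting distinct values (and noting 0 appears from a-a):
A - A = {-11, -8, -7, -4, -3, -1, 0, 1, 3, 4, 7, 8, 11}
|A - A| = 13

A - A = {-11, -8, -7, -4, -3, -1, 0, 1, 3, 4, 7, 8, 11}


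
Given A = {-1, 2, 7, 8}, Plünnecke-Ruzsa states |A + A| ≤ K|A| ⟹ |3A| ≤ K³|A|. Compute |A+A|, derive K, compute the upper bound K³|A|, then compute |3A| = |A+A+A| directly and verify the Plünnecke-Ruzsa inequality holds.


|A| = 4.
Step 1: Compute A + A by enumerating all 16 pairs.
A + A = {-2, 1, 4, 6, 7, 9, 10, 14, 15, 16}, so |A + A| = 10.
Step 2: Doubling constant K = |A + A|/|A| = 10/4 = 10/4 ≈ 2.5000.
Step 3: Plünnecke-Ruzsa gives |3A| ≤ K³·|A| = (2.5000)³ · 4 ≈ 62.5000.
Step 4: Compute 3A = A + A + A directly by enumerating all triples (a,b,c) ∈ A³; |3A| = 19.
Step 5: Check 19 ≤ 62.5000? Yes ✓.

K = 10/4, Plünnecke-Ruzsa bound K³|A| ≈ 62.5000, |3A| = 19, inequality holds.


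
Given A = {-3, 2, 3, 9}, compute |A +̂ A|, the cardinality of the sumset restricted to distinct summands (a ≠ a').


Restricted sumset: A +̂ A = {a + a' : a ∈ A, a' ∈ A, a ≠ a'}.
Equivalently, take A + A and drop any sum 2a that is achievable ONLY as a + a for a ∈ A (i.e. sums representable only with equal summands).
Enumerate pairs (a, a') with a < a' (symmetric, so each unordered pair gives one sum; this covers all a ≠ a'):
  -3 + 2 = -1
  -3 + 3 = 0
  -3 + 9 = 6
  2 + 3 = 5
  2 + 9 = 11
  3 + 9 = 12
Collected distinct sums: {-1, 0, 5, 6, 11, 12}
|A +̂ A| = 6
(Reference bound: |A +̂ A| ≥ 2|A| - 3 for |A| ≥ 2, with |A| = 4 giving ≥ 5.)

|A +̂ A| = 6


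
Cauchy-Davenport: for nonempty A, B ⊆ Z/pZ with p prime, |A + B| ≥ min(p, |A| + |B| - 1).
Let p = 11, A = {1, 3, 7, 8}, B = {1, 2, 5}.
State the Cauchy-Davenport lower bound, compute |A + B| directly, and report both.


Cauchy-Davenport: |A + B| ≥ min(p, |A| + |B| - 1) for A, B nonempty in Z/pZ.
|A| = 4, |B| = 3, p = 11.
CD lower bound = min(11, 4 + 3 - 1) = min(11, 6) = 6.
Compute A + B mod 11 directly:
a = 1: 1+1=2, 1+2=3, 1+5=6
a = 3: 3+1=4, 3+2=5, 3+5=8
a = 7: 7+1=8, 7+2=9, 7+5=1
a = 8: 8+1=9, 8+2=10, 8+5=2
A + B = {1, 2, 3, 4, 5, 6, 8, 9, 10}, so |A + B| = 9.
Verify: 9 ≥ 6? Yes ✓.

CD lower bound = 6, actual |A + B| = 9.


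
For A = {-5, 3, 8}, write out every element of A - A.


A - A = {a - a' : a, a' ∈ A}.
Compute a - a' for each ordered pair (a, a'):
a = -5: -5--5=0, -5-3=-8, -5-8=-13
a = 3: 3--5=8, 3-3=0, 3-8=-5
a = 8: 8--5=13, 8-3=5, 8-8=0
Collecting distinct values (and noting 0 appears from a-a):
A - A = {-13, -8, -5, 0, 5, 8, 13}
|A - A| = 7

A - A = {-13, -8, -5, 0, 5, 8, 13}


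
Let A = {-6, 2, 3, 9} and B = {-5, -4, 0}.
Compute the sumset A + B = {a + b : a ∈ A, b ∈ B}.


A + B = {a + b : a ∈ A, b ∈ B}.
Enumerate all |A|·|B| = 4·3 = 12 pairs (a, b) and collect distinct sums.
a = -6: -6+-5=-11, -6+-4=-10, -6+0=-6
a = 2: 2+-5=-3, 2+-4=-2, 2+0=2
a = 3: 3+-5=-2, 3+-4=-1, 3+0=3
a = 9: 9+-5=4, 9+-4=5, 9+0=9
Collecting distinct sums: A + B = {-11, -10, -6, -3, -2, -1, 2, 3, 4, 5, 9}
|A + B| = 11

A + B = {-11, -10, -6, -3, -2, -1, 2, 3, 4, 5, 9}


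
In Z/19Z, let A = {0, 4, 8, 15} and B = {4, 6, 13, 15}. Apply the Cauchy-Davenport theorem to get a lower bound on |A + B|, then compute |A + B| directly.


Cauchy-Davenport: |A + B| ≥ min(p, |A| + |B| - 1) for A, B nonempty in Z/pZ.
|A| = 4, |B| = 4, p = 19.
CD lower bound = min(19, 4 + 4 - 1) = min(19, 7) = 7.
Compute A + B mod 19 directly:
a = 0: 0+4=4, 0+6=6, 0+13=13, 0+15=15
a = 4: 4+4=8, 4+6=10, 4+13=17, 4+15=0
a = 8: 8+4=12, 8+6=14, 8+13=2, 8+15=4
a = 15: 15+4=0, 15+6=2, 15+13=9, 15+15=11
A + B = {0, 2, 4, 6, 8, 9, 10, 11, 12, 13, 14, 15, 17}, so |A + B| = 13.
Verify: 13 ≥ 7? Yes ✓.

CD lower bound = 7, actual |A + B| = 13.


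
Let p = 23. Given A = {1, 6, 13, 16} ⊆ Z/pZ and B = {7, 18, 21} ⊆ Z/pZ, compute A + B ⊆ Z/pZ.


Work in Z/23Z: reduce every sum a + b modulo 23.
Enumerate all 12 pairs:
a = 1: 1+7=8, 1+18=19, 1+21=22
a = 6: 6+7=13, 6+18=1, 6+21=4
a = 13: 13+7=20, 13+18=8, 13+21=11
a = 16: 16+7=0, 16+18=11, 16+21=14
Distinct residues collected: {0, 1, 4, 8, 11, 13, 14, 19, 20, 22}
|A + B| = 10 (out of 23 total residues).

A + B = {0, 1, 4, 8, 11, 13, 14, 19, 20, 22}


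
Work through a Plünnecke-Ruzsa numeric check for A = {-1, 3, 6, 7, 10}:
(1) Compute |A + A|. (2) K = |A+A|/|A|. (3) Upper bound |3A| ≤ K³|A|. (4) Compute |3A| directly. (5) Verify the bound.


|A| = 5.
Step 1: Compute A + A by enumerating all 25 pairs.
A + A = {-2, 2, 5, 6, 9, 10, 12, 13, 14, 16, 17, 20}, so |A + A| = 12.
Step 2: Doubling constant K = |A + A|/|A| = 12/5 = 12/5 ≈ 2.4000.
Step 3: Plünnecke-Ruzsa gives |3A| ≤ K³·|A| = (2.4000)³ · 5 ≈ 69.1200.
Step 4: Compute 3A = A + A + A directly by enumerating all triples (a,b,c) ∈ A³; |3A| = 22.
Step 5: Check 22 ≤ 69.1200? Yes ✓.

K = 12/5, Plünnecke-Ruzsa bound K³|A| ≈ 69.1200, |3A| = 22, inequality holds.


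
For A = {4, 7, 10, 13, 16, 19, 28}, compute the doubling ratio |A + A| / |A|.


|A| = 7.
Compute A + A by enumerating all 49 pairs.
A + A = {8, 11, 14, 17, 20, 23, 26, 29, 32, 35, 38, 41, 44, 47, 56}, so |A + A| = 15.
K = |A + A| / |A| = 15/7 (already in lowest terms) ≈ 2.1429.
Reference: AP of size 7 gives K = 13/7 ≈ 1.8571; a fully generic set of size 7 gives K ≈ 4.0000.

|A| = 7, |A + A| = 15, K = 15/7.


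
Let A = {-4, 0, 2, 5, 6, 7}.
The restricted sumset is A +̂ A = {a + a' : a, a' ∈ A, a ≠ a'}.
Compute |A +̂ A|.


Restricted sumset: A +̂ A = {a + a' : a ∈ A, a' ∈ A, a ≠ a'}.
Equivalently, take A + A and drop any sum 2a that is achievable ONLY as a + a for a ∈ A (i.e. sums representable only with equal summands).
Enumerate pairs (a, a') with a < a' (symmetric, so each unordered pair gives one sum; this covers all a ≠ a'):
  -4 + 0 = -4
  -4 + 2 = -2
  -4 + 5 = 1
  -4 + 6 = 2
  -4 + 7 = 3
  0 + 2 = 2
  0 + 5 = 5
  0 + 6 = 6
  0 + 7 = 7
  2 + 5 = 7
  2 + 6 = 8
  2 + 7 = 9
  5 + 6 = 11
  5 + 7 = 12
  6 + 7 = 13
Collected distinct sums: {-4, -2, 1, 2, 3, 5, 6, 7, 8, 9, 11, 12, 13}
|A +̂ A| = 13
(Reference bound: |A +̂ A| ≥ 2|A| - 3 for |A| ≥ 2, with |A| = 6 giving ≥ 9.)

|A +̂ A| = 13


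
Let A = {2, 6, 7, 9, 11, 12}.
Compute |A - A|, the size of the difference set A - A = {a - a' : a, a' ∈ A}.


A - A = {a - a' : a, a' ∈ A}; |A| = 6.
Bounds: 2|A|-1 ≤ |A - A| ≤ |A|² - |A| + 1, i.e. 11 ≤ |A - A| ≤ 31.
Note: 0 ∈ A - A always (from a - a). The set is symmetric: if d ∈ A - A then -d ∈ A - A.
Enumerate nonzero differences d = a - a' with a > a' (then include -d):
Positive differences: {1, 2, 3, 4, 5, 6, 7, 9, 10}
Full difference set: {0} ∪ (positive diffs) ∪ (negative diffs).
|A - A| = 1 + 2·9 = 19 (matches direct enumeration: 19).

|A - A| = 19


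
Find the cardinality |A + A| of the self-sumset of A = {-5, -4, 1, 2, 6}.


A + A = {a + a' : a, a' ∈ A}; |A| = 5.
General bounds: 2|A| - 1 ≤ |A + A| ≤ |A|(|A|+1)/2, i.e. 9 ≤ |A + A| ≤ 15.
Lower bound 2|A|-1 is attained iff A is an arithmetic progression.
Enumerate sums a + a' for a ≤ a' (symmetric, so this suffices):
a = -5: -5+-5=-10, -5+-4=-9, -5+1=-4, -5+2=-3, -5+6=1
a = -4: -4+-4=-8, -4+1=-3, -4+2=-2, -4+6=2
a = 1: 1+1=2, 1+2=3, 1+6=7
a = 2: 2+2=4, 2+6=8
a = 6: 6+6=12
Distinct sums: {-10, -9, -8, -4, -3, -2, 1, 2, 3, 4, 7, 8, 12}
|A + A| = 13

|A + A| = 13


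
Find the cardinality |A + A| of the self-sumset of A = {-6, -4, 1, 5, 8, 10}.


A + A = {a + a' : a, a' ∈ A}; |A| = 6.
General bounds: 2|A| - 1 ≤ |A + A| ≤ |A|(|A|+1)/2, i.e. 11 ≤ |A + A| ≤ 21.
Lower bound 2|A|-1 is attained iff A is an arithmetic progression.
Enumerate sums a + a' for a ≤ a' (symmetric, so this suffices):
a = -6: -6+-6=-12, -6+-4=-10, -6+1=-5, -6+5=-1, -6+8=2, -6+10=4
a = -4: -4+-4=-8, -4+1=-3, -4+5=1, -4+8=4, -4+10=6
a = 1: 1+1=2, 1+5=6, 1+8=9, 1+10=11
a = 5: 5+5=10, 5+8=13, 5+10=15
a = 8: 8+8=16, 8+10=18
a = 10: 10+10=20
Distinct sums: {-12, -10, -8, -5, -3, -1, 1, 2, 4, 6, 9, 10, 11, 13, 15, 16, 18, 20}
|A + A| = 18

|A + A| = 18


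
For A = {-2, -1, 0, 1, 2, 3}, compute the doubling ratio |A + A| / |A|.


|A| = 6.
Compute A + A by enumerating all 36 pairs.
A + A = {-4, -3, -2, -1, 0, 1, 2, 3, 4, 5, 6}, so |A + A| = 11.
K = |A + A| / |A| = 11/6 (already in lowest terms) ≈ 1.8333.
Reference: AP of size 6 gives K = 11/6 ≈ 1.8333; a fully generic set of size 6 gives K ≈ 3.5000.

|A| = 6, |A + A| = 11, K = 11/6.


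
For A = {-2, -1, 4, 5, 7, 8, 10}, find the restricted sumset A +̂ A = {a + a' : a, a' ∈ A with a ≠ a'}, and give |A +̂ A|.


Restricted sumset: A +̂ A = {a + a' : a ∈ A, a' ∈ A, a ≠ a'}.
Equivalently, take A + A and drop any sum 2a that is achievable ONLY as a + a for a ∈ A (i.e. sums representable only with equal summands).
Enumerate pairs (a, a') with a < a' (symmetric, so each unordered pair gives one sum; this covers all a ≠ a'):
  -2 + -1 = -3
  -2 + 4 = 2
  -2 + 5 = 3
  -2 + 7 = 5
  -2 + 8 = 6
  -2 + 10 = 8
  -1 + 4 = 3
  -1 + 5 = 4
  -1 + 7 = 6
  -1 + 8 = 7
  -1 + 10 = 9
  4 + 5 = 9
  4 + 7 = 11
  4 + 8 = 12
  4 + 10 = 14
  5 + 7 = 12
  5 + 8 = 13
  5 + 10 = 15
  7 + 8 = 15
  7 + 10 = 17
  8 + 10 = 18
Collected distinct sums: {-3, 2, 3, 4, 5, 6, 7, 8, 9, 11, 12, 13, 14, 15, 17, 18}
|A +̂ A| = 16
(Reference bound: |A +̂ A| ≥ 2|A| - 3 for |A| ≥ 2, with |A| = 7 giving ≥ 11.)

|A +̂ A| = 16


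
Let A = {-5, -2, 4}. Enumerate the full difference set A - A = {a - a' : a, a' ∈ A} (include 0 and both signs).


A - A = {a - a' : a, a' ∈ A}.
Compute a - a' for each ordered pair (a, a'):
a = -5: -5--5=0, -5--2=-3, -5-4=-9
a = -2: -2--5=3, -2--2=0, -2-4=-6
a = 4: 4--5=9, 4--2=6, 4-4=0
Collecting distinct values (and noting 0 appears from a-a):
A - A = {-9, -6, -3, 0, 3, 6, 9}
|A - A| = 7

A - A = {-9, -6, -3, 0, 3, 6, 9}


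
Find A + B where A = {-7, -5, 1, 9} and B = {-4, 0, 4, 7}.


A + B = {a + b : a ∈ A, b ∈ B}.
Enumerate all |A|·|B| = 4·4 = 16 pairs (a, b) and collect distinct sums.
a = -7: -7+-4=-11, -7+0=-7, -7+4=-3, -7+7=0
a = -5: -5+-4=-9, -5+0=-5, -5+4=-1, -5+7=2
a = 1: 1+-4=-3, 1+0=1, 1+4=5, 1+7=8
a = 9: 9+-4=5, 9+0=9, 9+4=13, 9+7=16
Collecting distinct sums: A + B = {-11, -9, -7, -5, -3, -1, 0, 1, 2, 5, 8, 9, 13, 16}
|A + B| = 14

A + B = {-11, -9, -7, -5, -3, -1, 0, 1, 2, 5, 8, 9, 13, 16}


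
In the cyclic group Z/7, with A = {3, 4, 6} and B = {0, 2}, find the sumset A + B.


Work in Z/7Z: reduce every sum a + b modulo 7.
Enumerate all 6 pairs:
a = 3: 3+0=3, 3+2=5
a = 4: 4+0=4, 4+2=6
a = 6: 6+0=6, 6+2=1
Distinct residues collected: {1, 3, 4, 5, 6}
|A + B| = 5 (out of 7 total residues).

A + B = {1, 3, 4, 5, 6}


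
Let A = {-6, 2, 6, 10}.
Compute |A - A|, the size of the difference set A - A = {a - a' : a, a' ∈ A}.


A - A = {a - a' : a, a' ∈ A}; |A| = 4.
Bounds: 2|A|-1 ≤ |A - A| ≤ |A|² - |A| + 1, i.e. 7 ≤ |A - A| ≤ 13.
Note: 0 ∈ A - A always (from a - a). The set is symmetric: if d ∈ A - A then -d ∈ A - A.
Enumerate nonzero differences d = a - a' with a > a' (then include -d):
Positive differences: {4, 8, 12, 16}
Full difference set: {0} ∪ (positive diffs) ∪ (negative diffs).
|A - A| = 1 + 2·4 = 9 (matches direct enumeration: 9).

|A - A| = 9


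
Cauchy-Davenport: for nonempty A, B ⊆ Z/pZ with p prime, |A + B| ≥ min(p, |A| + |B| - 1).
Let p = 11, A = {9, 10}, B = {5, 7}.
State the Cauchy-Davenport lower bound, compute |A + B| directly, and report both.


Cauchy-Davenport: |A + B| ≥ min(p, |A| + |B| - 1) for A, B nonempty in Z/pZ.
|A| = 2, |B| = 2, p = 11.
CD lower bound = min(11, 2 + 2 - 1) = min(11, 3) = 3.
Compute A + B mod 11 directly:
a = 9: 9+5=3, 9+7=5
a = 10: 10+5=4, 10+7=6
A + B = {3, 4, 5, 6}, so |A + B| = 4.
Verify: 4 ≥ 3? Yes ✓.

CD lower bound = 3, actual |A + B| = 4.


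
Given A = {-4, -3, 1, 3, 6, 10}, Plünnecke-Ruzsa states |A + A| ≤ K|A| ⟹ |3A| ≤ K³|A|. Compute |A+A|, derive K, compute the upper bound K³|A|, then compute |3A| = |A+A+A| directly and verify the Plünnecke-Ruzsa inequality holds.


|A| = 6.
Step 1: Compute A + A by enumerating all 36 pairs.
A + A = {-8, -7, -6, -3, -2, -1, 0, 2, 3, 4, 6, 7, 9, 11, 12, 13, 16, 20}, so |A + A| = 18.
Step 2: Doubling constant K = |A + A|/|A| = 18/6 = 18/6 ≈ 3.0000.
Step 3: Plünnecke-Ruzsa gives |3A| ≤ K³·|A| = (3.0000)³ · 6 ≈ 162.0000.
Step 4: Compute 3A = A + A + A directly by enumerating all triples (a,b,c) ∈ A³; |3A| = 35.
Step 5: Check 35 ≤ 162.0000? Yes ✓.

K = 18/6, Plünnecke-Ruzsa bound K³|A| ≈ 162.0000, |3A| = 35, inequality holds.


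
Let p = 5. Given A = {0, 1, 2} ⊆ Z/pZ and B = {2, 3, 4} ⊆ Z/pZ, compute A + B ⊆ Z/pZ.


Work in Z/5Z: reduce every sum a + b modulo 5.
Enumerate all 9 pairs:
a = 0: 0+2=2, 0+3=3, 0+4=4
a = 1: 1+2=3, 1+3=4, 1+4=0
a = 2: 2+2=4, 2+3=0, 2+4=1
Distinct residues collected: {0, 1, 2, 3, 4}
|A + B| = 5 (out of 5 total residues).

A + B = {0, 1, 2, 3, 4}


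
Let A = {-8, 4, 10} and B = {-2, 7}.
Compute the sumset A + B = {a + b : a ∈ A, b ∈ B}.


A + B = {a + b : a ∈ A, b ∈ B}.
Enumerate all |A|·|B| = 3·2 = 6 pairs (a, b) and collect distinct sums.
a = -8: -8+-2=-10, -8+7=-1
a = 4: 4+-2=2, 4+7=11
a = 10: 10+-2=8, 10+7=17
Collecting distinct sums: A + B = {-10, -1, 2, 8, 11, 17}
|A + B| = 6

A + B = {-10, -1, 2, 8, 11, 17}


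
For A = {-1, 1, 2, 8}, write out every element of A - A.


A - A = {a - a' : a, a' ∈ A}.
Compute a - a' for each ordered pair (a, a'):
a = -1: -1--1=0, -1-1=-2, -1-2=-3, -1-8=-9
a = 1: 1--1=2, 1-1=0, 1-2=-1, 1-8=-7
a = 2: 2--1=3, 2-1=1, 2-2=0, 2-8=-6
a = 8: 8--1=9, 8-1=7, 8-2=6, 8-8=0
Collecting distinct values (and noting 0 appears from a-a):
A - A = {-9, -7, -6, -3, -2, -1, 0, 1, 2, 3, 6, 7, 9}
|A - A| = 13

A - A = {-9, -7, -6, -3, -2, -1, 0, 1, 2, 3, 6, 7, 9}


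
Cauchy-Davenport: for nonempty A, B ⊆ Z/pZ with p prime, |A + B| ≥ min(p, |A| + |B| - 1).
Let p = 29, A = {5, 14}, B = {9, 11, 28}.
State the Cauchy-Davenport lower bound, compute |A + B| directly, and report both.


Cauchy-Davenport: |A + B| ≥ min(p, |A| + |B| - 1) for A, B nonempty in Z/pZ.
|A| = 2, |B| = 3, p = 29.
CD lower bound = min(29, 2 + 3 - 1) = min(29, 4) = 4.
Compute A + B mod 29 directly:
a = 5: 5+9=14, 5+11=16, 5+28=4
a = 14: 14+9=23, 14+11=25, 14+28=13
A + B = {4, 13, 14, 16, 23, 25}, so |A + B| = 6.
Verify: 6 ≥ 4? Yes ✓.

CD lower bound = 4, actual |A + B| = 6.


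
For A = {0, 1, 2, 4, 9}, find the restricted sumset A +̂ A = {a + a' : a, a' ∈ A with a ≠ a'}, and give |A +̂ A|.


Restricted sumset: A +̂ A = {a + a' : a ∈ A, a' ∈ A, a ≠ a'}.
Equivalently, take A + A and drop any sum 2a that is achievable ONLY as a + a for a ∈ A (i.e. sums representable only with equal summands).
Enumerate pairs (a, a') with a < a' (symmetric, so each unordered pair gives one sum; this covers all a ≠ a'):
  0 + 1 = 1
  0 + 2 = 2
  0 + 4 = 4
  0 + 9 = 9
  1 + 2 = 3
  1 + 4 = 5
  1 + 9 = 10
  2 + 4 = 6
  2 + 9 = 11
  4 + 9 = 13
Collected distinct sums: {1, 2, 3, 4, 5, 6, 9, 10, 11, 13}
|A +̂ A| = 10
(Reference bound: |A +̂ A| ≥ 2|A| - 3 for |A| ≥ 2, with |A| = 5 giving ≥ 7.)

|A +̂ A| = 10


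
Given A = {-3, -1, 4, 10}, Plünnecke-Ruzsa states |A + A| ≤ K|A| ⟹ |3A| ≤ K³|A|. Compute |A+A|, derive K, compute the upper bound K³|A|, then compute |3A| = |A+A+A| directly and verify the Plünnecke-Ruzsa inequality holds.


|A| = 4.
Step 1: Compute A + A by enumerating all 16 pairs.
A + A = {-6, -4, -2, 1, 3, 7, 8, 9, 14, 20}, so |A + A| = 10.
Step 2: Doubling constant K = |A + A|/|A| = 10/4 = 10/4 ≈ 2.5000.
Step 3: Plünnecke-Ruzsa gives |3A| ≤ K³·|A| = (2.5000)³ · 4 ≈ 62.5000.
Step 4: Compute 3A = A + A + A directly by enumerating all triples (a,b,c) ∈ A³; |3A| = 20.
Step 5: Check 20 ≤ 62.5000? Yes ✓.

K = 10/4, Plünnecke-Ruzsa bound K³|A| ≈ 62.5000, |3A| = 20, inequality holds.


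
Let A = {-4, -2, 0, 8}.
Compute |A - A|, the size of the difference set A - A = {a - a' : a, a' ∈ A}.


A - A = {a - a' : a, a' ∈ A}; |A| = 4.
Bounds: 2|A|-1 ≤ |A - A| ≤ |A|² - |A| + 1, i.e. 7 ≤ |A - A| ≤ 13.
Note: 0 ∈ A - A always (from a - a). The set is symmetric: if d ∈ A - A then -d ∈ A - A.
Enumerate nonzero differences d = a - a' with a > a' (then include -d):
Positive differences: {2, 4, 8, 10, 12}
Full difference set: {0} ∪ (positive diffs) ∪ (negative diffs).
|A - A| = 1 + 2·5 = 11 (matches direct enumeration: 11).

|A - A| = 11


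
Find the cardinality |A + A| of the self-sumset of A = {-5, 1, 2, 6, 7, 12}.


A + A = {a + a' : a, a' ∈ A}; |A| = 6.
General bounds: 2|A| - 1 ≤ |A + A| ≤ |A|(|A|+1)/2, i.e. 11 ≤ |A + A| ≤ 21.
Lower bound 2|A|-1 is attained iff A is an arithmetic progression.
Enumerate sums a + a' for a ≤ a' (symmetric, so this suffices):
a = -5: -5+-5=-10, -5+1=-4, -5+2=-3, -5+6=1, -5+7=2, -5+12=7
a = 1: 1+1=2, 1+2=3, 1+6=7, 1+7=8, 1+12=13
a = 2: 2+2=4, 2+6=8, 2+7=9, 2+12=14
a = 6: 6+6=12, 6+7=13, 6+12=18
a = 7: 7+7=14, 7+12=19
a = 12: 12+12=24
Distinct sums: {-10, -4, -3, 1, 2, 3, 4, 7, 8, 9, 12, 13, 14, 18, 19, 24}
|A + A| = 16

|A + A| = 16


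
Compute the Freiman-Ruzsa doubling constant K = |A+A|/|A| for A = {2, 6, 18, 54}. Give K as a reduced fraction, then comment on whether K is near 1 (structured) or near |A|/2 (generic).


|A| = 4.
Compute A + A by enumerating all 16 pairs.
A + A = {4, 8, 12, 20, 24, 36, 56, 60, 72, 108}, so |A + A| = 10.
K = |A + A| / |A| = 10/4 = 5/2 ≈ 2.5000.
Reference: AP of size 4 gives K = 7/4 ≈ 1.7500; a fully generic set of size 4 gives K ≈ 2.5000.

|A| = 4, |A + A| = 10, K = 10/4 = 5/2.


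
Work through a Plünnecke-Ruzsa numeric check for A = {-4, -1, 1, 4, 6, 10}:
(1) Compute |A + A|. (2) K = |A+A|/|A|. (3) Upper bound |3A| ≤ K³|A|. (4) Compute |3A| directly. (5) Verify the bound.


|A| = 6.
Step 1: Compute A + A by enumerating all 36 pairs.
A + A = {-8, -5, -3, -2, 0, 2, 3, 5, 6, 7, 8, 9, 10, 11, 12, 14, 16, 20}, so |A + A| = 18.
Step 2: Doubling constant K = |A + A|/|A| = 18/6 = 18/6 ≈ 3.0000.
Step 3: Plünnecke-Ruzsa gives |3A| ≤ K³·|A| = (3.0000)³ · 6 ≈ 162.0000.
Step 4: Compute 3A = A + A + A directly by enumerating all triples (a,b,c) ∈ A³; |3A| = 33.
Step 5: Check 33 ≤ 162.0000? Yes ✓.

K = 18/6, Plünnecke-Ruzsa bound K³|A| ≈ 162.0000, |3A| = 33, inequality holds.


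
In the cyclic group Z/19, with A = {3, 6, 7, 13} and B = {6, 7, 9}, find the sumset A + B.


Work in Z/19Z: reduce every sum a + b modulo 19.
Enumerate all 12 pairs:
a = 3: 3+6=9, 3+7=10, 3+9=12
a = 6: 6+6=12, 6+7=13, 6+9=15
a = 7: 7+6=13, 7+7=14, 7+9=16
a = 13: 13+6=0, 13+7=1, 13+9=3
Distinct residues collected: {0, 1, 3, 9, 10, 12, 13, 14, 15, 16}
|A + B| = 10 (out of 19 total residues).

A + B = {0, 1, 3, 9, 10, 12, 13, 14, 15, 16}


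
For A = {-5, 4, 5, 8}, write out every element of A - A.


A - A = {a - a' : a, a' ∈ A}.
Compute a - a' for each ordered pair (a, a'):
a = -5: -5--5=0, -5-4=-9, -5-5=-10, -5-8=-13
a = 4: 4--5=9, 4-4=0, 4-5=-1, 4-8=-4
a = 5: 5--5=10, 5-4=1, 5-5=0, 5-8=-3
a = 8: 8--5=13, 8-4=4, 8-5=3, 8-8=0
Collecting distinct values (and noting 0 appears from a-a):
A - A = {-13, -10, -9, -4, -3, -1, 0, 1, 3, 4, 9, 10, 13}
|A - A| = 13

A - A = {-13, -10, -9, -4, -3, -1, 0, 1, 3, 4, 9, 10, 13}


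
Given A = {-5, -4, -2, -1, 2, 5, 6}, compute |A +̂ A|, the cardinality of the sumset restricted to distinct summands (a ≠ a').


Restricted sumset: A +̂ A = {a + a' : a ∈ A, a' ∈ A, a ≠ a'}.
Equivalently, take A + A and drop any sum 2a that is achievable ONLY as a + a for a ∈ A (i.e. sums representable only with equal summands).
Enumerate pairs (a, a') with a < a' (symmetric, so each unordered pair gives one sum; this covers all a ≠ a'):
  -5 + -4 = -9
  -5 + -2 = -7
  -5 + -1 = -6
  -5 + 2 = -3
  -5 + 5 = 0
  -5 + 6 = 1
  -4 + -2 = -6
  -4 + -1 = -5
  -4 + 2 = -2
  -4 + 5 = 1
  -4 + 6 = 2
  -2 + -1 = -3
  -2 + 2 = 0
  -2 + 5 = 3
  -2 + 6 = 4
  -1 + 2 = 1
  -1 + 5 = 4
  -1 + 6 = 5
  2 + 5 = 7
  2 + 6 = 8
  5 + 6 = 11
Collected distinct sums: {-9, -7, -6, -5, -3, -2, 0, 1, 2, 3, 4, 5, 7, 8, 11}
|A +̂ A| = 15
(Reference bound: |A +̂ A| ≥ 2|A| - 3 for |A| ≥ 2, with |A| = 7 giving ≥ 11.)

|A +̂ A| = 15


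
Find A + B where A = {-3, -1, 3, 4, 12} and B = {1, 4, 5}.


A + B = {a + b : a ∈ A, b ∈ B}.
Enumerate all |A|·|B| = 5·3 = 15 pairs (a, b) and collect distinct sums.
a = -3: -3+1=-2, -3+4=1, -3+5=2
a = -1: -1+1=0, -1+4=3, -1+5=4
a = 3: 3+1=4, 3+4=7, 3+5=8
a = 4: 4+1=5, 4+4=8, 4+5=9
a = 12: 12+1=13, 12+4=16, 12+5=17
Collecting distinct sums: A + B = {-2, 0, 1, 2, 3, 4, 5, 7, 8, 9, 13, 16, 17}
|A + B| = 13

A + B = {-2, 0, 1, 2, 3, 4, 5, 7, 8, 9, 13, 16, 17}


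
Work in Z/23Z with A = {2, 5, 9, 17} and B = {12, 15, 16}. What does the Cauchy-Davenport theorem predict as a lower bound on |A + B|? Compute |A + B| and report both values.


Cauchy-Davenport: |A + B| ≥ min(p, |A| + |B| - 1) for A, B nonempty in Z/pZ.
|A| = 4, |B| = 3, p = 23.
CD lower bound = min(23, 4 + 3 - 1) = min(23, 6) = 6.
Compute A + B mod 23 directly:
a = 2: 2+12=14, 2+15=17, 2+16=18
a = 5: 5+12=17, 5+15=20, 5+16=21
a = 9: 9+12=21, 9+15=1, 9+16=2
a = 17: 17+12=6, 17+15=9, 17+16=10
A + B = {1, 2, 6, 9, 10, 14, 17, 18, 20, 21}, so |A + B| = 10.
Verify: 10 ≥ 6? Yes ✓.

CD lower bound = 6, actual |A + B| = 10.


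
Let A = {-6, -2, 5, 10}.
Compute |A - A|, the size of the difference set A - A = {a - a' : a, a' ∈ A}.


A - A = {a - a' : a, a' ∈ A}; |A| = 4.
Bounds: 2|A|-1 ≤ |A - A| ≤ |A|² - |A| + 1, i.e. 7 ≤ |A - A| ≤ 13.
Note: 0 ∈ A - A always (from a - a). The set is symmetric: if d ∈ A - A then -d ∈ A - A.
Enumerate nonzero differences d = a - a' with a > a' (then include -d):
Positive differences: {4, 5, 7, 11, 12, 16}
Full difference set: {0} ∪ (positive diffs) ∪ (negative diffs).
|A - A| = 1 + 2·6 = 13 (matches direct enumeration: 13).

|A - A| = 13


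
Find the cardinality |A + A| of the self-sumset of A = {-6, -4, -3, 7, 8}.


A + A = {a + a' : a, a' ∈ A}; |A| = 5.
General bounds: 2|A| - 1 ≤ |A + A| ≤ |A|(|A|+1)/2, i.e. 9 ≤ |A + A| ≤ 15.
Lower bound 2|A|-1 is attained iff A is an arithmetic progression.
Enumerate sums a + a' for a ≤ a' (symmetric, so this suffices):
a = -6: -6+-6=-12, -6+-4=-10, -6+-3=-9, -6+7=1, -6+8=2
a = -4: -4+-4=-8, -4+-3=-7, -4+7=3, -4+8=4
a = -3: -3+-3=-6, -3+7=4, -3+8=5
a = 7: 7+7=14, 7+8=15
a = 8: 8+8=16
Distinct sums: {-12, -10, -9, -8, -7, -6, 1, 2, 3, 4, 5, 14, 15, 16}
|A + A| = 14

|A + A| = 14


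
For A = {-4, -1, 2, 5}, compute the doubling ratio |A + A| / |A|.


|A| = 4.
Compute A + A by enumerating all 16 pairs.
A + A = {-8, -5, -2, 1, 4, 7, 10}, so |A + A| = 7.
K = |A + A| / |A| = 7/4 (already in lowest terms) ≈ 1.7500.
Reference: AP of size 4 gives K = 7/4 ≈ 1.7500; a fully generic set of size 4 gives K ≈ 2.5000.

|A| = 4, |A + A| = 7, K = 7/4.


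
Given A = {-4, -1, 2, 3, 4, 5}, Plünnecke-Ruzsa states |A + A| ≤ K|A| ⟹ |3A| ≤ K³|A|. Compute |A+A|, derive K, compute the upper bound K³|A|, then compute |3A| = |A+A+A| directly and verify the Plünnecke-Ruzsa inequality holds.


|A| = 6.
Step 1: Compute A + A by enumerating all 36 pairs.
A + A = {-8, -5, -2, -1, 0, 1, 2, 3, 4, 5, 6, 7, 8, 9, 10}, so |A + A| = 15.
Step 2: Doubling constant K = |A + A|/|A| = 15/6 = 15/6 ≈ 2.5000.
Step 3: Plünnecke-Ruzsa gives |3A| ≤ K³·|A| = (2.5000)³ · 6 ≈ 93.7500.
Step 4: Compute 3A = A + A + A directly by enumerating all triples (a,b,c) ∈ A³; |3A| = 24.
Step 5: Check 24 ≤ 93.7500? Yes ✓.

K = 15/6, Plünnecke-Ruzsa bound K³|A| ≈ 93.7500, |3A| = 24, inequality holds.


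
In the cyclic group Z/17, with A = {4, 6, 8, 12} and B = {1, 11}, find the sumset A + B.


Work in Z/17Z: reduce every sum a + b modulo 17.
Enumerate all 8 pairs:
a = 4: 4+1=5, 4+11=15
a = 6: 6+1=7, 6+11=0
a = 8: 8+1=9, 8+11=2
a = 12: 12+1=13, 12+11=6
Distinct residues collected: {0, 2, 5, 6, 7, 9, 13, 15}
|A + B| = 8 (out of 17 total residues).

A + B = {0, 2, 5, 6, 7, 9, 13, 15}


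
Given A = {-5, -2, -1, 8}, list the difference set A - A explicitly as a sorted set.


A - A = {a - a' : a, a' ∈ A}.
Compute a - a' for each ordered pair (a, a'):
a = -5: -5--5=0, -5--2=-3, -5--1=-4, -5-8=-13
a = -2: -2--5=3, -2--2=0, -2--1=-1, -2-8=-10
a = -1: -1--5=4, -1--2=1, -1--1=0, -1-8=-9
a = 8: 8--5=13, 8--2=10, 8--1=9, 8-8=0
Collecting distinct values (and noting 0 appears from a-a):
A - A = {-13, -10, -9, -4, -3, -1, 0, 1, 3, 4, 9, 10, 13}
|A - A| = 13

A - A = {-13, -10, -9, -4, -3, -1, 0, 1, 3, 4, 9, 10, 13}


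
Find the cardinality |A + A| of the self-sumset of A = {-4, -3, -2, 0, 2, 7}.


A + A = {a + a' : a, a' ∈ A}; |A| = 6.
General bounds: 2|A| - 1 ≤ |A + A| ≤ |A|(|A|+1)/2, i.e. 11 ≤ |A + A| ≤ 21.
Lower bound 2|A|-1 is attained iff A is an arithmetic progression.
Enumerate sums a + a' for a ≤ a' (symmetric, so this suffices):
a = -4: -4+-4=-8, -4+-3=-7, -4+-2=-6, -4+0=-4, -4+2=-2, -4+7=3
a = -3: -3+-3=-6, -3+-2=-5, -3+0=-3, -3+2=-1, -3+7=4
a = -2: -2+-2=-4, -2+0=-2, -2+2=0, -2+7=5
a = 0: 0+0=0, 0+2=2, 0+7=7
a = 2: 2+2=4, 2+7=9
a = 7: 7+7=14
Distinct sums: {-8, -7, -6, -5, -4, -3, -2, -1, 0, 2, 3, 4, 5, 7, 9, 14}
|A + A| = 16

|A + A| = 16


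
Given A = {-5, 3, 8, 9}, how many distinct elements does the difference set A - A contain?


A - A = {a - a' : a, a' ∈ A}; |A| = 4.
Bounds: 2|A|-1 ≤ |A - A| ≤ |A|² - |A| + 1, i.e. 7 ≤ |A - A| ≤ 13.
Note: 0 ∈ A - A always (from a - a). The set is symmetric: if d ∈ A - A then -d ∈ A - A.
Enumerate nonzero differences d = a - a' with a > a' (then include -d):
Positive differences: {1, 5, 6, 8, 13, 14}
Full difference set: {0} ∪ (positive diffs) ∪ (negative diffs).
|A - A| = 1 + 2·6 = 13 (matches direct enumeration: 13).

|A - A| = 13


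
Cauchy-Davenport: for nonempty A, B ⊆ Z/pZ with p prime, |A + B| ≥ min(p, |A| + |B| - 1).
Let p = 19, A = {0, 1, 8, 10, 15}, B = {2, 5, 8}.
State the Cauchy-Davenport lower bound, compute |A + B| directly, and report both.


Cauchy-Davenport: |A + B| ≥ min(p, |A| + |B| - 1) for A, B nonempty in Z/pZ.
|A| = 5, |B| = 3, p = 19.
CD lower bound = min(19, 5 + 3 - 1) = min(19, 7) = 7.
Compute A + B mod 19 directly:
a = 0: 0+2=2, 0+5=5, 0+8=8
a = 1: 1+2=3, 1+5=6, 1+8=9
a = 8: 8+2=10, 8+5=13, 8+8=16
a = 10: 10+2=12, 10+5=15, 10+8=18
a = 15: 15+2=17, 15+5=1, 15+8=4
A + B = {1, 2, 3, 4, 5, 6, 8, 9, 10, 12, 13, 15, 16, 17, 18}, so |A + B| = 15.
Verify: 15 ≥ 7? Yes ✓.

CD lower bound = 7, actual |A + B| = 15.


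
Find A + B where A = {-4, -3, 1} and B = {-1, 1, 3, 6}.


A + B = {a + b : a ∈ A, b ∈ B}.
Enumerate all |A|·|B| = 3·4 = 12 pairs (a, b) and collect distinct sums.
a = -4: -4+-1=-5, -4+1=-3, -4+3=-1, -4+6=2
a = -3: -3+-1=-4, -3+1=-2, -3+3=0, -3+6=3
a = 1: 1+-1=0, 1+1=2, 1+3=4, 1+6=7
Collecting distinct sums: A + B = {-5, -4, -3, -2, -1, 0, 2, 3, 4, 7}
|A + B| = 10

A + B = {-5, -4, -3, -2, -1, 0, 2, 3, 4, 7}


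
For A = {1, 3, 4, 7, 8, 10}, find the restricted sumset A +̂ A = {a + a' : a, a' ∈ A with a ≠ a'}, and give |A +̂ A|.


Restricted sumset: A +̂ A = {a + a' : a ∈ A, a' ∈ A, a ≠ a'}.
Equivalently, take A + A and drop any sum 2a that is achievable ONLY as a + a for a ∈ A (i.e. sums representable only with equal summands).
Enumerate pairs (a, a') with a < a' (symmetric, so each unordered pair gives one sum; this covers all a ≠ a'):
  1 + 3 = 4
  1 + 4 = 5
  1 + 7 = 8
  1 + 8 = 9
  1 + 10 = 11
  3 + 4 = 7
  3 + 7 = 10
  3 + 8 = 11
  3 + 10 = 13
  4 + 7 = 11
  4 + 8 = 12
  4 + 10 = 14
  7 + 8 = 15
  7 + 10 = 17
  8 + 10 = 18
Collected distinct sums: {4, 5, 7, 8, 9, 10, 11, 12, 13, 14, 15, 17, 18}
|A +̂ A| = 13
(Reference bound: |A +̂ A| ≥ 2|A| - 3 for |A| ≥ 2, with |A| = 6 giving ≥ 9.)

|A +̂ A| = 13


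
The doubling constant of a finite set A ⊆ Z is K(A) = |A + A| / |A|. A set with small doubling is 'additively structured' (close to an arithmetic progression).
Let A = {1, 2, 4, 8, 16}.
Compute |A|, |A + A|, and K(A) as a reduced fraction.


|A| = 5.
Compute A + A by enumerating all 25 pairs.
A + A = {2, 3, 4, 5, 6, 8, 9, 10, 12, 16, 17, 18, 20, 24, 32}, so |A + A| = 15.
K = |A + A| / |A| = 15/5 = 3/1 ≈ 3.0000.
Reference: AP of size 5 gives K = 9/5 ≈ 1.8000; a fully generic set of size 5 gives K ≈ 3.0000.

|A| = 5, |A + A| = 15, K = 15/5 = 3/1.


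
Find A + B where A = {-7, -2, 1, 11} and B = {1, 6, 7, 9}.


A + B = {a + b : a ∈ A, b ∈ B}.
Enumerate all |A|·|B| = 4·4 = 16 pairs (a, b) and collect distinct sums.
a = -7: -7+1=-6, -7+6=-1, -7+7=0, -7+9=2
a = -2: -2+1=-1, -2+6=4, -2+7=5, -2+9=7
a = 1: 1+1=2, 1+6=7, 1+7=8, 1+9=10
a = 11: 11+1=12, 11+6=17, 11+7=18, 11+9=20
Collecting distinct sums: A + B = {-6, -1, 0, 2, 4, 5, 7, 8, 10, 12, 17, 18, 20}
|A + B| = 13

A + B = {-6, -1, 0, 2, 4, 5, 7, 8, 10, 12, 17, 18, 20}


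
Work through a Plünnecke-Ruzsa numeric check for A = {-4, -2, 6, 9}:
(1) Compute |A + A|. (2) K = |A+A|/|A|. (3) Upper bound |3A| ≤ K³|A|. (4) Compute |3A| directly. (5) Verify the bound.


|A| = 4.
Step 1: Compute A + A by enumerating all 16 pairs.
A + A = {-8, -6, -4, 2, 4, 5, 7, 12, 15, 18}, so |A + A| = 10.
Step 2: Doubling constant K = |A + A|/|A| = 10/4 = 10/4 ≈ 2.5000.
Step 3: Plünnecke-Ruzsa gives |3A| ≤ K³·|A| = (2.5000)³ · 4 ≈ 62.5000.
Step 4: Compute 3A = A + A + A directly by enumerating all triples (a,b,c) ∈ A³; |3A| = 20.
Step 5: Check 20 ≤ 62.5000? Yes ✓.

K = 10/4, Plünnecke-Ruzsa bound K³|A| ≈ 62.5000, |3A| = 20, inequality holds.


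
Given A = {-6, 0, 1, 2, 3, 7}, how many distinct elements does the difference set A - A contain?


A - A = {a - a' : a, a' ∈ A}; |A| = 6.
Bounds: 2|A|-1 ≤ |A - A| ≤ |A|² - |A| + 1, i.e. 11 ≤ |A - A| ≤ 31.
Note: 0 ∈ A - A always (from a - a). The set is symmetric: if d ∈ A - A then -d ∈ A - A.
Enumerate nonzero differences d = a - a' with a > a' (then include -d):
Positive differences: {1, 2, 3, 4, 5, 6, 7, 8, 9, 13}
Full difference set: {0} ∪ (positive diffs) ∪ (negative diffs).
|A - A| = 1 + 2·10 = 21 (matches direct enumeration: 21).

|A - A| = 21


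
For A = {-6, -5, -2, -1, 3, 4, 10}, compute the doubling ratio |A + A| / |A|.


|A| = 7.
Compute A + A by enumerating all 49 pairs.
A + A = {-12, -11, -10, -8, -7, -6, -4, -3, -2, -1, 1, 2, 3, 4, 5, 6, 7, 8, 9, 13, 14, 20}, so |A + A| = 22.
K = |A + A| / |A| = 22/7 (already in lowest terms) ≈ 3.1429.
Reference: AP of size 7 gives K = 13/7 ≈ 1.8571; a fully generic set of size 7 gives K ≈ 4.0000.

|A| = 7, |A + A| = 22, K = 22/7.


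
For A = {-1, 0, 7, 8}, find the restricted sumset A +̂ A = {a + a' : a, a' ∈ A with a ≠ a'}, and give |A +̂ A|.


Restricted sumset: A +̂ A = {a + a' : a ∈ A, a' ∈ A, a ≠ a'}.
Equivalently, take A + A and drop any sum 2a that is achievable ONLY as a + a for a ∈ A (i.e. sums representable only with equal summands).
Enumerate pairs (a, a') with a < a' (symmetric, so each unordered pair gives one sum; this covers all a ≠ a'):
  -1 + 0 = -1
  -1 + 7 = 6
  -1 + 8 = 7
  0 + 7 = 7
  0 + 8 = 8
  7 + 8 = 15
Collected distinct sums: {-1, 6, 7, 8, 15}
|A +̂ A| = 5
(Reference bound: |A +̂ A| ≥ 2|A| - 3 for |A| ≥ 2, with |A| = 4 giving ≥ 5.)

|A +̂ A| = 5


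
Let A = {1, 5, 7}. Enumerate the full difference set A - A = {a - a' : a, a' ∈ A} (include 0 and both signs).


A - A = {a - a' : a, a' ∈ A}.
Compute a - a' for each ordered pair (a, a'):
a = 1: 1-1=0, 1-5=-4, 1-7=-6
a = 5: 5-1=4, 5-5=0, 5-7=-2
a = 7: 7-1=6, 7-5=2, 7-7=0
Collecting distinct values (and noting 0 appears from a-a):
A - A = {-6, -4, -2, 0, 2, 4, 6}
|A - A| = 7

A - A = {-6, -4, -2, 0, 2, 4, 6}


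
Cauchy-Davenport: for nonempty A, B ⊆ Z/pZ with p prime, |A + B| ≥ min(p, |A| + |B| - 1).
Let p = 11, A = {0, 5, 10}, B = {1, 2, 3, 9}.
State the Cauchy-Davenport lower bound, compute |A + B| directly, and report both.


Cauchy-Davenport: |A + B| ≥ min(p, |A| + |B| - 1) for A, B nonempty in Z/pZ.
|A| = 3, |B| = 4, p = 11.
CD lower bound = min(11, 3 + 4 - 1) = min(11, 6) = 6.
Compute A + B mod 11 directly:
a = 0: 0+1=1, 0+2=2, 0+3=3, 0+9=9
a = 5: 5+1=6, 5+2=7, 5+3=8, 5+9=3
a = 10: 10+1=0, 10+2=1, 10+3=2, 10+9=8
A + B = {0, 1, 2, 3, 6, 7, 8, 9}, so |A + B| = 8.
Verify: 8 ≥ 6? Yes ✓.

CD lower bound = 6, actual |A + B| = 8.


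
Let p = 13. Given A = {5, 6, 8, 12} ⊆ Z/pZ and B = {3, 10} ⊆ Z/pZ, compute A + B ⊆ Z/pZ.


Work in Z/13Z: reduce every sum a + b modulo 13.
Enumerate all 8 pairs:
a = 5: 5+3=8, 5+10=2
a = 6: 6+3=9, 6+10=3
a = 8: 8+3=11, 8+10=5
a = 12: 12+3=2, 12+10=9
Distinct residues collected: {2, 3, 5, 8, 9, 11}
|A + B| = 6 (out of 13 total residues).

A + B = {2, 3, 5, 8, 9, 11}


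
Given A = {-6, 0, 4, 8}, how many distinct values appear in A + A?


A + A = {a + a' : a, a' ∈ A}; |A| = 4.
General bounds: 2|A| - 1 ≤ |A + A| ≤ |A|(|A|+1)/2, i.e. 7 ≤ |A + A| ≤ 10.
Lower bound 2|A|-1 is attained iff A is an arithmetic progression.
Enumerate sums a + a' for a ≤ a' (symmetric, so this suffices):
a = -6: -6+-6=-12, -6+0=-6, -6+4=-2, -6+8=2
a = 0: 0+0=0, 0+4=4, 0+8=8
a = 4: 4+4=8, 4+8=12
a = 8: 8+8=16
Distinct sums: {-12, -6, -2, 0, 2, 4, 8, 12, 16}
|A + A| = 9

|A + A| = 9


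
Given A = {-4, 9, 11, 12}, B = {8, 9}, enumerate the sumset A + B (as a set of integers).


A + B = {a + b : a ∈ A, b ∈ B}.
Enumerate all |A|·|B| = 4·2 = 8 pairs (a, b) and collect distinct sums.
a = -4: -4+8=4, -4+9=5
a = 9: 9+8=17, 9+9=18
a = 11: 11+8=19, 11+9=20
a = 12: 12+8=20, 12+9=21
Collecting distinct sums: A + B = {4, 5, 17, 18, 19, 20, 21}
|A + B| = 7

A + B = {4, 5, 17, 18, 19, 20, 21}


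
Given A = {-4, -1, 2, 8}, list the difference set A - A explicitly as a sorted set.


A - A = {a - a' : a, a' ∈ A}.
Compute a - a' for each ordered pair (a, a'):
a = -4: -4--4=0, -4--1=-3, -4-2=-6, -4-8=-12
a = -1: -1--4=3, -1--1=0, -1-2=-3, -1-8=-9
a = 2: 2--4=6, 2--1=3, 2-2=0, 2-8=-6
a = 8: 8--4=12, 8--1=9, 8-2=6, 8-8=0
Collecting distinct values (and noting 0 appears from a-a):
A - A = {-12, -9, -6, -3, 0, 3, 6, 9, 12}
|A - A| = 9

A - A = {-12, -9, -6, -3, 0, 3, 6, 9, 12}


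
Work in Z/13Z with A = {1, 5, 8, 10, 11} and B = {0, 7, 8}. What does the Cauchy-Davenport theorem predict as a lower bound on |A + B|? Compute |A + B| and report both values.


Cauchy-Davenport: |A + B| ≥ min(p, |A| + |B| - 1) for A, B nonempty in Z/pZ.
|A| = 5, |B| = 3, p = 13.
CD lower bound = min(13, 5 + 3 - 1) = min(13, 7) = 7.
Compute A + B mod 13 directly:
a = 1: 1+0=1, 1+7=8, 1+8=9
a = 5: 5+0=5, 5+7=12, 5+8=0
a = 8: 8+0=8, 8+7=2, 8+8=3
a = 10: 10+0=10, 10+7=4, 10+8=5
a = 11: 11+0=11, 11+7=5, 11+8=6
A + B = {0, 1, 2, 3, 4, 5, 6, 8, 9, 10, 11, 12}, so |A + B| = 12.
Verify: 12 ≥ 7? Yes ✓.

CD lower bound = 7, actual |A + B| = 12.


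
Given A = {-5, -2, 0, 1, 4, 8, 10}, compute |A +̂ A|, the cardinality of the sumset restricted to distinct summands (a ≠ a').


Restricted sumset: A +̂ A = {a + a' : a ∈ A, a' ∈ A, a ≠ a'}.
Equivalently, take A + A and drop any sum 2a that is achievable ONLY as a + a for a ∈ A (i.e. sums representable only with equal summands).
Enumerate pairs (a, a') with a < a' (symmetric, so each unordered pair gives one sum; this covers all a ≠ a'):
  -5 + -2 = -7
  -5 + 0 = -5
  -5 + 1 = -4
  -5 + 4 = -1
  -5 + 8 = 3
  -5 + 10 = 5
  -2 + 0 = -2
  -2 + 1 = -1
  -2 + 4 = 2
  -2 + 8 = 6
  -2 + 10 = 8
  0 + 1 = 1
  0 + 4 = 4
  0 + 8 = 8
  0 + 10 = 10
  1 + 4 = 5
  1 + 8 = 9
  1 + 10 = 11
  4 + 8 = 12
  4 + 10 = 14
  8 + 10 = 18
Collected distinct sums: {-7, -5, -4, -2, -1, 1, 2, 3, 4, 5, 6, 8, 9, 10, 11, 12, 14, 18}
|A +̂ A| = 18
(Reference bound: |A +̂ A| ≥ 2|A| - 3 for |A| ≥ 2, with |A| = 7 giving ≥ 11.)

|A +̂ A| = 18


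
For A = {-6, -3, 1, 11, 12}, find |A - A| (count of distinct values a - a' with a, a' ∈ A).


A - A = {a - a' : a, a' ∈ A}; |A| = 5.
Bounds: 2|A|-1 ≤ |A - A| ≤ |A|² - |A| + 1, i.e. 9 ≤ |A - A| ≤ 21.
Note: 0 ∈ A - A always (from a - a). The set is symmetric: if d ∈ A - A then -d ∈ A - A.
Enumerate nonzero differences d = a - a' with a > a' (then include -d):
Positive differences: {1, 3, 4, 7, 10, 11, 14, 15, 17, 18}
Full difference set: {0} ∪ (positive diffs) ∪ (negative diffs).
|A - A| = 1 + 2·10 = 21 (matches direct enumeration: 21).

|A - A| = 21


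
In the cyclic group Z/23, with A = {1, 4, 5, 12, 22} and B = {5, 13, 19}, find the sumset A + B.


Work in Z/23Z: reduce every sum a + b modulo 23.
Enumerate all 15 pairs:
a = 1: 1+5=6, 1+13=14, 1+19=20
a = 4: 4+5=9, 4+13=17, 4+19=0
a = 5: 5+5=10, 5+13=18, 5+19=1
a = 12: 12+5=17, 12+13=2, 12+19=8
a = 22: 22+5=4, 22+13=12, 22+19=18
Distinct residues collected: {0, 1, 2, 4, 6, 8, 9, 10, 12, 14, 17, 18, 20}
|A + B| = 13 (out of 23 total residues).

A + B = {0, 1, 2, 4, 6, 8, 9, 10, 12, 14, 17, 18, 20}


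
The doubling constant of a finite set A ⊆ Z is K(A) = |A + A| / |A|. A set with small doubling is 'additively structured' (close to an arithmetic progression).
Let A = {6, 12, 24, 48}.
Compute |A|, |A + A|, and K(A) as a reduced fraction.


|A| = 4.
Compute A + A by enumerating all 16 pairs.
A + A = {12, 18, 24, 30, 36, 48, 54, 60, 72, 96}, so |A + A| = 10.
K = |A + A| / |A| = 10/4 = 5/2 ≈ 2.5000.
Reference: AP of size 4 gives K = 7/4 ≈ 1.7500; a fully generic set of size 4 gives K ≈ 2.5000.

|A| = 4, |A + A| = 10, K = 10/4 = 5/2.
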